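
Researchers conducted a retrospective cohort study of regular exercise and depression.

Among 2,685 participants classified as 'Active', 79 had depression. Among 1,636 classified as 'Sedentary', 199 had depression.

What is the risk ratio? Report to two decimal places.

From the description: a = 79, b = 2606, c = 199, d = 1437.
Risk in exposed = 79/2685 = 0.02942; risk in unexposed = 199/1636 = 0.12164.
RR = 0.02942 / 0.12164 = 0.24189
The risk is 76% lower among the exposed than among the unexposed.

0.24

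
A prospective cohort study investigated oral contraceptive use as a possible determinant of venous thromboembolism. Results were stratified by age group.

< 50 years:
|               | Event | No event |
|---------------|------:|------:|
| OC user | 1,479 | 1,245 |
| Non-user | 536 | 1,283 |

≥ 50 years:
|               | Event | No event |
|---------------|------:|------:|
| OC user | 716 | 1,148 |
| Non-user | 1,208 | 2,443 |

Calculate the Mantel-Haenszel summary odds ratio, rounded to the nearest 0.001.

1.845

OR_MH = Σ(aᵢdᵢ/nᵢ) / Σ(bᵢcᵢ/nᵢ), where nᵢ is the stratum total.
Stratum 1 (< 50 years): n = 4543; a·d/n = 1479·1283/4543 = 417.6881; b·c/n = 1245·536/4543 = 146.8897
Stratum 2 (≥ 50 years): n = 5515; a·d/n = 716·2443/5515 = 317.1692; b·c/n = 1148·1208/5515 = 251.4568
OR_MH = (417.6881 + 317.1692) / (146.8897 + 251.4568) = 734.8573 / 398.3465 = 1.84477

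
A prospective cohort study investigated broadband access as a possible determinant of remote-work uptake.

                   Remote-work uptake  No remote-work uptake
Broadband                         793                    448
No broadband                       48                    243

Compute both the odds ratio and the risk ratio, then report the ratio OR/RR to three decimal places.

2.313

Cells: a = 793, b = 448, c = 48, d = 243.
OR = (793·243)/(448·48) = 192699/21504 = 8.96108
Risk in exposed = 793/1241 = 0.63900; risk in unexposed = 48/291 = 0.16495; RR = 3.87394
OR/RR = 8.96108 / 3.87394 = 2.31317
The outcome is not rare, so the OR lies further from 1 than the RR.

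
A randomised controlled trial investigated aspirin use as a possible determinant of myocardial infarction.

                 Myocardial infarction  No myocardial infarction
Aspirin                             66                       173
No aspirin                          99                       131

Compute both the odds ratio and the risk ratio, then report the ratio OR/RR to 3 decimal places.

Cells: a = 66, b = 173, c = 99, d = 131.
OR = (66·131)/(173·99) = 8646/17127 = 0.50482
Risk in exposed = 66/239 = 0.27615; risk in unexposed = 99/230 = 0.43043; RR = 0.64156
OR/RR = 0.50482 / 0.64156 = 0.78686
The outcome is not rare, so the OR lies further from 1 than the RR.

0.787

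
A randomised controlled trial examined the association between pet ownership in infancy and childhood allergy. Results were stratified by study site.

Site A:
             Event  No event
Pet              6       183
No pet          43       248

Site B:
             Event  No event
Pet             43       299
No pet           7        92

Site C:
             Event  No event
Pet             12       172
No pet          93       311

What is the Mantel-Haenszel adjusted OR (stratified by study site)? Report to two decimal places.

OR_MH = Σ(aᵢdᵢ/nᵢ) / Σ(bᵢcᵢ/nᵢ), where nᵢ is the stratum total.
Stratum 1 (Site A): n = 480; a·d/n = 6·248/480 = 3.1000; b·c/n = 183·43/480 = 16.3938
Stratum 2 (Site B): n = 441; a·d/n = 43·92/441 = 8.9705; b·c/n = 299·7/441 = 4.7460
Stratum 3 (Site C): n = 588; a·d/n = 12·311/588 = 6.3469; b·c/n = 172·93/588 = 27.2041
OR_MH = (3.1000 + 8.9705 + 6.3469) / (16.3938 + 4.7460 + 27.2041) = 18.4175 / 48.3439 = 0.38097

0.38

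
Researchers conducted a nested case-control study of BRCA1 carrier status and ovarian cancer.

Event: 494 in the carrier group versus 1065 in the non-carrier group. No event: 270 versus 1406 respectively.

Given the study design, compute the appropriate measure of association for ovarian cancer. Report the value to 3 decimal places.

2.415

From the description: a = 494, b = 270, c = 1065, d = 1406.
This is a nested case-control study: participants were sampled on outcome status, so risks in the source population cannot be estimated directly — relative risk is not valid here. The odds ratio is the appropriate measure.
OR = (a·d)/(b·c) = (494 × 1406) / (270 × 1065) = 694564 / 287550 = 2.41545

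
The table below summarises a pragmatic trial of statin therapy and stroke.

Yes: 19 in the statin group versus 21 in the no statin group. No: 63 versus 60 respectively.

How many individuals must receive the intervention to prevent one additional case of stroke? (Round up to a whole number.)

Risk in treated group = 19/82 = 0.23171; risk in control = 21/81 = 0.25926.
Absolute risk reduction = 0.25926 − 0.23171 = 0.02755
NNT = 1 / ARR = 1 / 0.02755 = 36.295 → round up → 37

37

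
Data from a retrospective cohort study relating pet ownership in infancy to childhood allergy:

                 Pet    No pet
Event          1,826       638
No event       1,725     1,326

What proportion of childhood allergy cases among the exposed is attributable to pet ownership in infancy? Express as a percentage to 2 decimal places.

Reading the table with exposure as columns: a = 1826 (Pet, case), b = 1725 (Pet, non-case), c = 638 (No pet, case), d = 1326.
Risk in exposed = 1826/3551 = 0.51422; risk in unexposed = 638/1964 = 0.32485.
RR = 0.51422/0.32485 = 1.58296
AR% = (RR − 1)/RR × 100 = (1.58296 − 1)/1.58296 × 100 = 36.8274%

36.83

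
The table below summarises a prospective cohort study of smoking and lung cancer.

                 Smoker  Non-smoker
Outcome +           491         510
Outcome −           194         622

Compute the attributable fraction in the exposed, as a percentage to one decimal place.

37.1

Reading the table with exposure as columns: a = 491 (Smoker, case), b = 194 (Smoker, non-case), c = 510 (Non-smoker, case), d = 622.
Risk in exposed = 491/685 = 0.71679; risk in unexposed = 510/1132 = 0.45053.
RR = 0.71679/0.45053 = 1.59099
AR% = (RR − 1)/RR × 100 = (1.59099 − 1)/1.59099 × 100 = 37.1460%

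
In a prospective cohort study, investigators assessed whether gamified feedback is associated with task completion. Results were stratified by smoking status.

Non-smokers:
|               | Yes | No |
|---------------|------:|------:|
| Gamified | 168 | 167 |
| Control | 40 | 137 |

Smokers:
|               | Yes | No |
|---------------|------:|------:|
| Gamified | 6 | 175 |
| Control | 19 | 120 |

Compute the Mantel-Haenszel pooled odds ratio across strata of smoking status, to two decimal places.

OR_MH = Σ(aᵢdᵢ/nᵢ) / Σ(bᵢcᵢ/nᵢ), where nᵢ is the stratum total.
Stratum 1 (Non-smokers): n = 512; a·d/n = 168·137/512 = 44.9531; b·c/n = 167·40/512 = 13.0469
Stratum 2 (Smokers): n = 320; a·d/n = 6·120/320 = 2.2500; b·c/n = 175·19/320 = 10.3906
OR_MH = (44.9531 + 2.2500) / (13.0469 + 10.3906) = 47.2031 / 23.4375 = 2.01400

2.01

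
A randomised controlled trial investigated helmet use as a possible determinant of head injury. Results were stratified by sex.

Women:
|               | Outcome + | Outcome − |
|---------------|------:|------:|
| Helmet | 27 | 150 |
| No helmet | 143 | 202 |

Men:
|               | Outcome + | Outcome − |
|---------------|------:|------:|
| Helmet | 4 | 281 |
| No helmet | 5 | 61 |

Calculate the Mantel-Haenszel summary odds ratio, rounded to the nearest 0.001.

OR_MH = Σ(aᵢdᵢ/nᵢ) / Σ(bᵢcᵢ/nᵢ), where nᵢ is the stratum total.
Stratum 1 (Women): n = 522; a·d/n = 27·202/522 = 10.4483; b·c/n = 150·143/522 = 41.0920
Stratum 2 (Men): n = 351; a·d/n = 4·61/351 = 0.6952; b·c/n = 281·5/351 = 4.0028
OR_MH = (10.4483 + 0.6952) / (41.0920 + 4.0028) = 11.1434 / 45.0948 = 0.24711

0.247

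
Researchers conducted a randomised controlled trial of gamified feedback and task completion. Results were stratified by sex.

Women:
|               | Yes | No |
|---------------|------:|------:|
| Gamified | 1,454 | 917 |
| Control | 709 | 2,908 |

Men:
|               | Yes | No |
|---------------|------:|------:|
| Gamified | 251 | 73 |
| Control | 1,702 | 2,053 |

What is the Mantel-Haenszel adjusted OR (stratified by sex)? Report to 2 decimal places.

5.99

OR_MH = Σ(aᵢdᵢ/nᵢ) / Σ(bᵢcᵢ/nᵢ), where nᵢ is the stratum total.
Stratum 1 (Women): n = 5988; a·d/n = 1454·2908/5988 = 706.1176; b·c/n = 917·709/5988 = 108.5760
Stratum 2 (Men): n = 4079; a·d/n = 251·2053/4079 = 126.3307; b·c/n = 73·1702/4079 = 30.4599
OR_MH = (706.1176 + 126.3307) / (108.5760 + 30.4599) = 832.4483 / 139.0359 = 5.98729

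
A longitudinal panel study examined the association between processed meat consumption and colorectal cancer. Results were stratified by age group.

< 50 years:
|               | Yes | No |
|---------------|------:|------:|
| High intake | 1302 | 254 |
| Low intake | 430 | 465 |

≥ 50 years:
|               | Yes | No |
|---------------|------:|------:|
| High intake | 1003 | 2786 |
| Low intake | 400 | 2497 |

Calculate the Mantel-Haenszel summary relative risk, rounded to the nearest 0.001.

1.821

RR_MH = Σ(aᵢ·n₀ᵢ/nᵢ) / Σ(cᵢ·n₁ᵢ/nᵢ), with n₁ᵢ = aᵢ+bᵢ (exposed), n₀ᵢ = cᵢ+dᵢ (unexposed), nᵢ = n₁ᵢ+n₀ᵢ.
Stratum 1 (< 50 years): n₁ = 1556, n₀ = 895, n = 2451; a·n₀/n = 1302·895/2451 = 475.4345; c·n₁/n = 430·1556/2451 = 272.9825
Stratum 2 (≥ 50 years): n₁ = 3789, n₀ = 2897, n = 6686; a·n₀/n = 1003·2897/6686 = 434.5933; c·n₁/n = 400·3789/6686 = 226.6826
RR_MH = (475.4345 + 434.5933) / (272.9825 + 226.6826) = 910.0278 / 499.6651 = 1.82128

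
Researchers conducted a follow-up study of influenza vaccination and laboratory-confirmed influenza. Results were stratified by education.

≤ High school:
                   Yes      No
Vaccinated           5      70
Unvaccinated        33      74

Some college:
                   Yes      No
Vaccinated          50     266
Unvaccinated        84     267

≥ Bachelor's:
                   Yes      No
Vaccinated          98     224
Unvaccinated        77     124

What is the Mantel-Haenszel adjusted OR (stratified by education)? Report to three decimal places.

OR_MH = Σ(aᵢdᵢ/nᵢ) / Σ(bᵢcᵢ/nᵢ), where nᵢ is the stratum total.
Stratum 1 (≤ High school): n = 182; a·d/n = 5·74/182 = 2.0330; b·c/n = 70·33/182 = 12.6923
Stratum 2 (Some college): n = 667; a·d/n = 50·267/667 = 20.0150; b·c/n = 266·84/667 = 33.4993
Stratum 3 (≥ Bachelor's): n = 523; a·d/n = 98·124/523 = 23.2352; b·c/n = 224·77/523 = 32.9790
OR_MH = (2.0330 + 20.0150 + 23.2352) / (12.6923 + 33.4993 + 32.9790) = 45.2831 / 79.1705 = 0.57197

0.572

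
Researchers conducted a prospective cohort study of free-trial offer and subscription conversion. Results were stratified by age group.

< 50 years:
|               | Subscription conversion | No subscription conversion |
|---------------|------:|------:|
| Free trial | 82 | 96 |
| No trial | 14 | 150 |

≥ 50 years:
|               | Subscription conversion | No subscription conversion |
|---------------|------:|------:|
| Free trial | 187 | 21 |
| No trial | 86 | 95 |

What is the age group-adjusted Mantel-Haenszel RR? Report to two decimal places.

2.37

RR_MH = Σ(aᵢ·n₀ᵢ/nᵢ) / Σ(cᵢ·n₁ᵢ/nᵢ), with n₁ᵢ = aᵢ+bᵢ (exposed), n₀ᵢ = cᵢ+dᵢ (unexposed), nᵢ = n₁ᵢ+n₀ᵢ.
Stratum 1 (< 50 years): n₁ = 178, n₀ = 164, n = 342; a·n₀/n = 82·164/342 = 39.3216; c·n₁/n = 14·178/342 = 7.2865
Stratum 2 (≥ 50 years): n₁ = 208, n₀ = 181, n = 389; a·n₀/n = 187·181/389 = 87.0103; c·n₁/n = 86·208/389 = 45.9846
RR_MH = (39.3216 + 87.0103) / (7.2865 + 45.9846) = 126.3319 / 53.2711 = 2.37149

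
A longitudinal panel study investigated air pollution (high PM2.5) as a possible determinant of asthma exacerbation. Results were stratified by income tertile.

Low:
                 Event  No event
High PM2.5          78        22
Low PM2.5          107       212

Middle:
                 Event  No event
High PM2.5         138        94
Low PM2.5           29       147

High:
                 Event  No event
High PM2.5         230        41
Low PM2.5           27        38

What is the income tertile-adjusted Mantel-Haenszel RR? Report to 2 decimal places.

RR_MH = Σ(aᵢ·n₀ᵢ/nᵢ) / Σ(cᵢ·n₁ᵢ/nᵢ), with n₁ᵢ = aᵢ+bᵢ (exposed), n₀ᵢ = cᵢ+dᵢ (unexposed), nᵢ = n₁ᵢ+n₀ᵢ.
Stratum 1 (Low): n₁ = 100, n₀ = 319, n = 419; a·n₀/n = 78·319/419 = 59.3842; c·n₁/n = 107·100/419 = 25.5370
Stratum 2 (Middle): n₁ = 232, n₀ = 176, n = 408; a·n₀/n = 138·176/408 = 59.5294; c·n₁/n = 29·232/408 = 16.4902
Stratum 3 (High): n₁ = 271, n₀ = 65, n = 336; a·n₀/n = 230·65/336 = 44.4940; c·n₁/n = 27·271/336 = 21.7768
RR_MH = (59.3842 + 59.5294 + 44.4940) / (25.5370 + 16.4902 + 21.7768) = 163.4077 / 63.8040 = 2.56109

2.56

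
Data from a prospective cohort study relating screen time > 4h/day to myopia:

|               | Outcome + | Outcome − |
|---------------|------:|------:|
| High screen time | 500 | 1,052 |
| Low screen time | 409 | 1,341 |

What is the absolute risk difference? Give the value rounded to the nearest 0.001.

Cells: a = 500, b = 1052, c = 409, d = 1341.
Risk in exposed = 500/1552 = 0.322165; risk in unexposed = 409/1750 = 0.233714.
Risk difference = 0.322165 − 0.233714 = 0.088451

0.088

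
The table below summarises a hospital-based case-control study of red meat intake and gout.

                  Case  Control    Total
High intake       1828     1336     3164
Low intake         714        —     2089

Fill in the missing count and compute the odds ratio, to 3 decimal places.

The missing cell is in the unexposed row: 2089 − 714 = 1375.
So a = 1828, b = 1336, c = 714, d = 1375.
OR = (a·d)/(b·c) = (1828 × 1375) / (1336 × 714) = 2513500 / 953904 = 2.63496

2.635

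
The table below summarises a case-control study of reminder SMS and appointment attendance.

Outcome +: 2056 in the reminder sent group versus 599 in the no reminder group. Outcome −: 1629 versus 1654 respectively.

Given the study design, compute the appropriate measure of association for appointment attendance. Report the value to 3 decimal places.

From the description: a = 2056, b = 1629, c = 599, d = 1654.
This is a case-control study: participants were sampled on outcome status, so risks in the source population cannot be estimated directly — relative risk is not valid here. The odds ratio is the appropriate measure.
OR = (a·d)/(b·c) = (2056 × 1654) / (1629 × 599) = 3400624 / 975771 = 3.48506

3.485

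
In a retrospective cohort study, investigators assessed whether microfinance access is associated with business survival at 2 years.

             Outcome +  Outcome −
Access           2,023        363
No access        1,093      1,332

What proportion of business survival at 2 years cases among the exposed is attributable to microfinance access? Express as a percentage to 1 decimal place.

Cells: a = 2023, b = 363, c = 1093, d = 1332.
Risk in exposed = 2023/2386 = 0.84786; risk in unexposed = 1093/2425 = 0.45072.
RR = 0.84786/0.45072 = 1.88112
AR% = (RR − 1)/RR × 100 = (1.88112 − 1)/1.88112 × 100 = 46.8402%

46.8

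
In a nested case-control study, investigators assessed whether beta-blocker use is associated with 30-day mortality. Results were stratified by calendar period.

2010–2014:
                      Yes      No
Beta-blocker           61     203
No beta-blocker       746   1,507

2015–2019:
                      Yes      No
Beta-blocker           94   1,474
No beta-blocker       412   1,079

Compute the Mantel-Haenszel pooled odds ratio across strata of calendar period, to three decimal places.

OR_MH = Σ(aᵢdᵢ/nᵢ) / Σ(bᵢcᵢ/nᵢ), where nᵢ is the stratum total.
Stratum 1 (2010–2014): n = 2517; a·d/n = 61·1507/2517 = 36.5224; b·c/n = 203·746/2517 = 60.1661
Stratum 2 (2015–2019): n = 3059; a·d/n = 94·1079/3059 = 33.1566; b·c/n = 1474·412/3059 = 198.5250
OR_MH = (36.5224 + 33.1566) / (60.1661 + 198.5250) = 69.6790 / 258.6911 = 0.26935

0.269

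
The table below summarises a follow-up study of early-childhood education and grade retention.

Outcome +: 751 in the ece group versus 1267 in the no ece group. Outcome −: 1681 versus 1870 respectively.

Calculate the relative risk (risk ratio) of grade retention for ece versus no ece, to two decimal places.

0.76

From the description: a = 751, b = 1681, c = 1267, d = 1870.
Risk in exposed = 751/2432 = 0.30880; risk in unexposed = 1267/3137 = 0.40389.
RR = 0.30880 / 0.40389 = 0.76456
The risk is 24% lower among the exposed than among the unexposed.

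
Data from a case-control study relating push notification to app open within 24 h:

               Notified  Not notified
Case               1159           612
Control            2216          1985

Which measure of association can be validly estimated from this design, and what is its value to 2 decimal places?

1.70

Reading the table with exposure as columns: a = 1159 (Notified, case), b = 2216 (Notified, non-case), c = 612 (Not notified, case), d = 1985.
This is a case-control study: participants were sampled on outcome status, so risks in the source population cannot be estimated directly — relative risk is not valid here. The odds ratio is the appropriate measure.
OR = (a·d)/(b·c) = (1159 × 1985) / (2216 × 612) = 2300615 / 1356192 = 1.69638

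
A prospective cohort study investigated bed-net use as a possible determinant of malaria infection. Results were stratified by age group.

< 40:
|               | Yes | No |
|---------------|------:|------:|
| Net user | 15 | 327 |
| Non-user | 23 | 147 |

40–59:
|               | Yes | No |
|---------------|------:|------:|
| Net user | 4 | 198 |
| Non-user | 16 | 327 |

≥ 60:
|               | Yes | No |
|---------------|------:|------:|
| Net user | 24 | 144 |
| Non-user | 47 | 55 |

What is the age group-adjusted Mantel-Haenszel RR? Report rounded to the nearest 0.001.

0.328

RR_MH = Σ(aᵢ·n₀ᵢ/nᵢ) / Σ(cᵢ·n₁ᵢ/nᵢ), with n₁ᵢ = aᵢ+bᵢ (exposed), n₀ᵢ = cᵢ+dᵢ (unexposed), nᵢ = n₁ᵢ+n₀ᵢ.
Stratum 1 (< 40): n₁ = 342, n₀ = 170, n = 512; a·n₀/n = 15·170/512 = 4.9805; c·n₁/n = 23·342/512 = 15.3633
Stratum 2 (40–59): n₁ = 202, n₀ = 343, n = 545; a·n₀/n = 4·343/545 = 2.5174; c·n₁/n = 16·202/545 = 5.9303
Stratum 3 (≥ 60): n₁ = 168, n₀ = 102, n = 270; a·n₀/n = 24·102/270 = 9.0667; c·n₁/n = 47·168/270 = 29.2444
RR_MH = (4.9805 + 2.5174 + 9.0667) / (15.3633 + 5.9303 + 29.2444) = 16.5646 / 50.5380 = 0.32776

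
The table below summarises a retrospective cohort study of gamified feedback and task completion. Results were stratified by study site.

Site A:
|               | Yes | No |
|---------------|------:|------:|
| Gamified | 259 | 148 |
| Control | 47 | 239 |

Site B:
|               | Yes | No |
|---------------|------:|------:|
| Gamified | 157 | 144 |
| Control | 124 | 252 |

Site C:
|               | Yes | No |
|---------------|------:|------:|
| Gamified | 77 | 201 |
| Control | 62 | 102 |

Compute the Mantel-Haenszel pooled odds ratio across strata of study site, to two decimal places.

OR_MH = Σ(aᵢdᵢ/nᵢ) / Σ(bᵢcᵢ/nᵢ), where nᵢ is the stratum total.
Stratum 1 (Site A): n = 693; a·d/n = 259·239/693 = 89.3232; b·c/n = 148·47/693 = 10.0375
Stratum 2 (Site B): n = 677; a·d/n = 157·252/677 = 58.4402; b·c/n = 144·124/677 = 26.3752
Stratum 3 (Site C): n = 442; a·d/n = 77·102/442 = 17.7692; b·c/n = 201·62/442 = 28.1946
OR_MH = (89.3232 + 58.4402 + 17.7692) / (10.0375 + 26.3752 + 28.1946) = 165.5326 / 64.6073 = 2.56214

2.56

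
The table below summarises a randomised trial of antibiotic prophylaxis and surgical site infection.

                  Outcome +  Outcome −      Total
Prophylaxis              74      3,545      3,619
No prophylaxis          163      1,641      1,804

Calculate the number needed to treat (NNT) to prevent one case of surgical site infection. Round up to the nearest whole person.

Risk in treated group = 74/3619 = 0.02045; risk in control = 163/1804 = 0.09035.
Absolute risk reduction = 0.09035 − 0.02045 = 0.06991
NNT = 1 / ARR = 1 / 0.06991 = 14.305 → round up → 15

15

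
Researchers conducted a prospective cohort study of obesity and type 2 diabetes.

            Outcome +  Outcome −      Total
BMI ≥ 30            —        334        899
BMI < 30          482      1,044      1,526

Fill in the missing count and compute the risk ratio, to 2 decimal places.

The missing cell is in the exposed row: 899 − 334 = 565.
So a = 565, b = 334, c = 482, d = 1044.
RR = [a/(a+b)] / [c/(c+d)] = (565/899) / (482/1526) = 0.62848/0.31586 = 1.98974

1.99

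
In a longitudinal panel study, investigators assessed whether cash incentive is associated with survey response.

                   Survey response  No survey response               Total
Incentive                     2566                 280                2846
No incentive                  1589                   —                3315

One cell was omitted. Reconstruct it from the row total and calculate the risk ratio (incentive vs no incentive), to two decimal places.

1.88

The missing cell is in the unexposed row: 3315 − 1589 = 1726.
So a = 2566, b = 280, c = 1589, d = 1726.
RR = [a/(a+b)] / [c/(c+d)] = (2566/2846) / (1589/3315) = 0.90162/0.47934 = 1.88097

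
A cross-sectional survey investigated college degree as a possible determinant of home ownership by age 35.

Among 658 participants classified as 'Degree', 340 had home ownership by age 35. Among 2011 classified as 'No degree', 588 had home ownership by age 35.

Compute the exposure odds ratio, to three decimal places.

2.587

From the description: a = 340, b = 318, c = 588, d = 1423.
OR = (a·d)/(b·c) = (340 × 1423) / (318 × 588) = 483820 / 186984 = 2.58749
The odds of home ownership by age 35 are about 2.59 times as high in the degree group.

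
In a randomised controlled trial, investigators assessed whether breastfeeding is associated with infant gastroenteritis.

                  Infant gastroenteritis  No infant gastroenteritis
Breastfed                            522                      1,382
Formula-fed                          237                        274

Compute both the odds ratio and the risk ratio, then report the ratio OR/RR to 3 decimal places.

Cells: a = 522, b = 1382, c = 237, d = 274.
OR = (522·274)/(1382·237) = 143028/327534 = 0.43668
Risk in exposed = 522/1904 = 0.27416; risk in unexposed = 237/511 = 0.46380; RR = 0.59112
OR/RR = 0.43668 / 0.59112 = 0.73873
The outcome is not rare, so the OR lies further from 1 than the RR.

0.739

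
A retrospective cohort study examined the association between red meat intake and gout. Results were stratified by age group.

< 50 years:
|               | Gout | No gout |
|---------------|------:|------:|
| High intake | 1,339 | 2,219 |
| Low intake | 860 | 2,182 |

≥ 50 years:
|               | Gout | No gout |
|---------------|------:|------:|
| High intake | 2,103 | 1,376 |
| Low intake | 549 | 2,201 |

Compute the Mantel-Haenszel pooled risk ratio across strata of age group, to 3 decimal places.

RR_MH = Σ(aᵢ·n₀ᵢ/nᵢ) / Σ(cᵢ·n₁ᵢ/nᵢ), with n₁ᵢ = aᵢ+bᵢ (exposed), n₀ᵢ = cᵢ+dᵢ (unexposed), nᵢ = n₁ᵢ+n₀ᵢ.
Stratum 1 (< 50 years): n₁ = 3558, n₀ = 3042, n = 6600; a·n₀/n = 1339·3042/6600 = 617.1573; c·n₁/n = 860·3558/6600 = 463.6182
Stratum 2 (≥ 50 years): n₁ = 3479, n₀ = 2750, n = 6229; a·n₀/n = 2103·2750/6229 = 928.4396; c·n₁/n = 549·3479/6229 = 306.6256
RR_MH = (617.1573 + 928.4396) / (463.6182 + 306.6256) = 1545.5968 / 770.2438 = 2.00663

2.007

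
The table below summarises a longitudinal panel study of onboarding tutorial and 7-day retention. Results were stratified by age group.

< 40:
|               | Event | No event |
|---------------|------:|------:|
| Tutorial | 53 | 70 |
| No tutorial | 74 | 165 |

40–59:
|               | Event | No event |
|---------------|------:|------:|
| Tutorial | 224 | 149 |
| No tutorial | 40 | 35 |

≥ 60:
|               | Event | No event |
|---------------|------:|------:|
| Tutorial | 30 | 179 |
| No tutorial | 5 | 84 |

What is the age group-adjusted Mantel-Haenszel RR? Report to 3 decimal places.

1.315

RR_MH = Σ(aᵢ·n₀ᵢ/nᵢ) / Σ(cᵢ·n₁ᵢ/nᵢ), with n₁ᵢ = aᵢ+bᵢ (exposed), n₀ᵢ = cᵢ+dᵢ (unexposed), nᵢ = n₁ᵢ+n₀ᵢ.
Stratum 1 (< 40): n₁ = 123, n₀ = 239, n = 362; a·n₀/n = 53·239/362 = 34.9917; c·n₁/n = 74·123/362 = 25.1436
Stratum 2 (40–59): n₁ = 373, n₀ = 75, n = 448; a·n₀/n = 224·75/448 = 37.5000; c·n₁/n = 40·373/448 = 33.3036
Stratum 3 (≥ 60): n₁ = 209, n₀ = 89, n = 298; a·n₀/n = 30·89/298 = 8.9597; c·n₁/n = 5·209/298 = 3.5067
RR_MH = (34.9917 + 37.5000 + 8.9597) / (25.1436 + 33.3036 + 3.5067) = 81.4514 / 61.9539 = 1.31471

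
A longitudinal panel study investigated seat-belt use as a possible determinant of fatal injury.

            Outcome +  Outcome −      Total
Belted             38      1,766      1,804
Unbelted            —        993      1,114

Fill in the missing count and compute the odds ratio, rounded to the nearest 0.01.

0.18

The missing cell is in the unexposed row: 1114 − 993 = 121.
So a = 38, b = 1766, c = 121, d = 993.
OR = (a·d)/(b·c) = (38 × 993) / (1766 × 121) = 37734 / 213686 = 0.17659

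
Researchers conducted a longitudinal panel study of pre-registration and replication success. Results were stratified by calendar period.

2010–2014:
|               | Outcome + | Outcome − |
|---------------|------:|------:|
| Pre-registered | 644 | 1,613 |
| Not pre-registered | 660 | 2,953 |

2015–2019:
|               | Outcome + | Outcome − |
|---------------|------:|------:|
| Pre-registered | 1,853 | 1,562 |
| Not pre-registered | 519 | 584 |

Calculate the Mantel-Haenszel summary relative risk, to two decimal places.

RR_MH = Σ(aᵢ·n₀ᵢ/nᵢ) / Σ(cᵢ·n₁ᵢ/nᵢ), with n₁ᵢ = aᵢ+bᵢ (exposed), n₀ᵢ = cᵢ+dᵢ (unexposed), nᵢ = n₁ᵢ+n₀ᵢ.
Stratum 1 (2010–2014): n₁ = 2257, n₀ = 3613, n = 5870; a·n₀/n = 644·3613/5870 = 396.3836; c·n₁/n = 660·2257/5870 = 253.7683
Stratum 2 (2015–2019): n₁ = 3415, n₀ = 1103, n = 4518; a·n₀/n = 1853·1103/4518 = 452.3814; c·n₁/n = 519·3415/4518 = 392.2942
RR_MH = (396.3836 + 452.3814) / (253.7683 + 392.2942) = 848.7650 / 646.0625 = 1.31375

1.31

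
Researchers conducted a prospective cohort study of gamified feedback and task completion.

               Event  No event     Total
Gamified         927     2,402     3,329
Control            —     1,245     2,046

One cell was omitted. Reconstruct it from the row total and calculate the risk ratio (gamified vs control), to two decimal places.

0.71

The missing cell is in the unexposed row: 2046 − 1245 = 801.
So a = 927, b = 2402, c = 801, d = 1245.
RR = [a/(a+b)] / [c/(c+d)] = (927/3329) / (801/2046) = 0.27846/0.39150 = 0.71128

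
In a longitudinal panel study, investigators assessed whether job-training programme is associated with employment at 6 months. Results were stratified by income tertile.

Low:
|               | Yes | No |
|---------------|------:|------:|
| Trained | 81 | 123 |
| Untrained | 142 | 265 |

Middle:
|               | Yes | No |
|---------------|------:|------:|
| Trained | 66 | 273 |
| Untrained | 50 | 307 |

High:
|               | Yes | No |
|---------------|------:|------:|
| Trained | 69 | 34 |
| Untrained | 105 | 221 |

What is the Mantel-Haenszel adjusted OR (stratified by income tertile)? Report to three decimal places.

1.766

OR_MH = Σ(aᵢdᵢ/nᵢ) / Σ(bᵢcᵢ/nᵢ), where nᵢ is the stratum total.
Stratum 1 (Low): n = 611; a·d/n = 81·265/611 = 35.1309; b·c/n = 123·142/611 = 28.5859
Stratum 2 (Middle): n = 696; a·d/n = 66·307/696 = 29.1121; b·c/n = 273·50/696 = 19.6121
Stratum 3 (High): n = 429; a·d/n = 69·221/429 = 35.5455; b·c/n = 34·105/429 = 8.3217
OR_MH = (35.1309 + 29.1121 + 35.5455) / (28.5859 + 19.6121 + 8.3217) = 99.7885 / 56.5197 = 1.76555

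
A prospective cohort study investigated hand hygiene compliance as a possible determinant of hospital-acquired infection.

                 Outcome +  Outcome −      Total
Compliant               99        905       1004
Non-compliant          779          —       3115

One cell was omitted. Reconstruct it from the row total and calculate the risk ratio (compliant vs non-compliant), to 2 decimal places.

The missing cell is in the unexposed row: 3115 − 779 = 2336.
So a = 99, b = 905, c = 779, d = 2336.
RR = [a/(a+b)] / [c/(c+d)] = (99/1004) / (779/3115) = 0.09861/0.25008 = 0.39430

0.39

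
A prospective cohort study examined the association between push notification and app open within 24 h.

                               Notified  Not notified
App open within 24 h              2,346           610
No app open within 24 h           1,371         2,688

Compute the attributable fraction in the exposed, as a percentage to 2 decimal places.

70.69

Reading the table with exposure as columns: a = 2346 (Notified, case), b = 1371 (Notified, non-case), c = 610 (Not notified, case), d = 2688.
Risk in exposed = 2346/3717 = 0.63115; risk in unexposed = 610/3298 = 0.18496.
RR = 0.63115/0.18496 = 3.41237
AR% = (RR − 1)/RR × 100 = (3.41237 − 1)/3.41237 × 100 = 70.6949%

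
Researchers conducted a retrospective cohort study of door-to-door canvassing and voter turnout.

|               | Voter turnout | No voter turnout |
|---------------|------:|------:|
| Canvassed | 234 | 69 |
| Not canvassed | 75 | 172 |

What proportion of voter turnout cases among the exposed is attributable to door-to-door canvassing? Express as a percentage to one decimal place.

60.7

Cells: a = 234, b = 69, c = 75, d = 172.
Risk in exposed = 234/303 = 0.77228; risk in unexposed = 75/247 = 0.30364.
RR = 0.77228/0.30364 = 2.54337
AR% = (RR − 1)/RR × 100 = (2.54337 − 1)/2.54337 × 100 = 60.6820%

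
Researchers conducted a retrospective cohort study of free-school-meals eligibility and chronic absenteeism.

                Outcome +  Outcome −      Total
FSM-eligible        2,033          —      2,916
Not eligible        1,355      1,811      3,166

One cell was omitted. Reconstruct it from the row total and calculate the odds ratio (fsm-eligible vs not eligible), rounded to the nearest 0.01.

The missing cell is in the exposed row: 2916 − 2033 = 883.
So a = 2033, b = 883, c = 1355, d = 1811.
OR = (a·d)/(b·c) = (2033 × 1811) / (883 × 1355) = 3681763 / 1196465 = 3.07720

3.08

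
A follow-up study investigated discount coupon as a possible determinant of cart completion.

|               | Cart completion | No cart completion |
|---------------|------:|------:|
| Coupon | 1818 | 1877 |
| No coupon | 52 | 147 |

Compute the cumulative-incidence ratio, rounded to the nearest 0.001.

1.883

Cells: a = 1818, b = 1877, c = 52, d = 147.
Risk in exposed = 1818/3695 = 0.49202; risk in unexposed = 52/199 = 0.26131.
RR = 0.49202 / 0.26131 = 1.88291
The risk among the exposed is 1.88 times that among the unexposed.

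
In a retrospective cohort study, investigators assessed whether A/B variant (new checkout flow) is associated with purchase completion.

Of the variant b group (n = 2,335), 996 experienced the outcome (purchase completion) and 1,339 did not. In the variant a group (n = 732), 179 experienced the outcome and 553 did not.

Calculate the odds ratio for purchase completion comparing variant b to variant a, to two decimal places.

From the description: a = 996, b = 1339, c = 179, d = 553.
OR = (a·d)/(b·c) = (996 × 553) / (1339 × 179) = 550788 / 239681 = 2.29800
The odds of purchase completion are about 2.30 times as high in the variant b group.

2.30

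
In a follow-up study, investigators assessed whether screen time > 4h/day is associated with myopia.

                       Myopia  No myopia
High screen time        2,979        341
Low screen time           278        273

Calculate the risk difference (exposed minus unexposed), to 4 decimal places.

0.3928

Cells: a = 2979, b = 341, c = 278, d = 273.
Risk in exposed = 2979/3320 = 0.897289; risk in unexposed = 278/551 = 0.504537.
Risk difference = 0.897289 − 0.504537 = 0.392752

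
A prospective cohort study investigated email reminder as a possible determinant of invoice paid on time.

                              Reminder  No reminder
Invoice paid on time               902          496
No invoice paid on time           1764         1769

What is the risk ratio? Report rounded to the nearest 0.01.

Reading the table with exposure as columns: a = 902 (Reminder, case), b = 1764 (Reminder, non-case), c = 496 (No reminder, case), d = 1769.
Risk in exposed = 902/2666 = 0.33833; risk in unexposed = 496/2265 = 0.21898.
RR = 0.33833 / 0.21898 = 1.54502
The risk among the exposed is 1.55 times that among the unexposed.

1.55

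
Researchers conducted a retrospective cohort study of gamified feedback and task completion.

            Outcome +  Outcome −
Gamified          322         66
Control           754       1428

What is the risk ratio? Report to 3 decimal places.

Cells: a = 322, b = 66, c = 754, d = 1428.
Risk in exposed = 322/388 = 0.82990; risk in unexposed = 754/2182 = 0.34555.
RR = 0.82990 / 0.34555 = 2.40164
The risk among the exposed is 2.40 times that among the unexposed.

2.402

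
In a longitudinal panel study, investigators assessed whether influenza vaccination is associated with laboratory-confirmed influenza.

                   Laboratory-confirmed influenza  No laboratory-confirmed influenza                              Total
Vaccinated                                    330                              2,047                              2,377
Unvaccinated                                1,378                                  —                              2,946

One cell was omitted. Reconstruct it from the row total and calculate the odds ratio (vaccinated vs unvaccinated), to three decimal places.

0.183

The missing cell is in the unexposed row: 2946 − 1378 = 1568.
So a = 330, b = 2047, c = 1378, d = 1568.
OR = (a·d)/(b·c) = (330 × 1568) / (2047 × 1378) = 517440 / 2820766 = 0.18344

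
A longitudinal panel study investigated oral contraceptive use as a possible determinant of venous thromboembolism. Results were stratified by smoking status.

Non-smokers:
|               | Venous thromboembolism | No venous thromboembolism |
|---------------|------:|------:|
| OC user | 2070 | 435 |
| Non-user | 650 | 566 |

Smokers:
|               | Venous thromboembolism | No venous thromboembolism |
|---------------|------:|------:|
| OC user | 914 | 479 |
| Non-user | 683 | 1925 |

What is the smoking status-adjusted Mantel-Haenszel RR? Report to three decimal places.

RR_MH = Σ(aᵢ·n₀ᵢ/nᵢ) / Σ(cᵢ·n₁ᵢ/nᵢ), with n₁ᵢ = aᵢ+bᵢ (exposed), n₀ᵢ = cᵢ+dᵢ (unexposed), nᵢ = n₁ᵢ+n₀ᵢ.
Stratum 1 (Non-smokers): n₁ = 2505, n₀ = 1216, n = 3721; a·n₀/n = 2070·1216/3721 = 676.4633; c·n₁/n = 650·2505/3721 = 437.5840
Stratum 2 (Smokers): n₁ = 1393, n₀ = 2608, n = 4001; a·n₀/n = 914·2608/4001 = 595.7791; c·n₁/n = 683·1393/4001 = 237.7953
RR_MH = (676.4633 + 595.7791) / (437.5840 + 237.7953) = 1272.2424 / 675.3793 = 1.88375

1.884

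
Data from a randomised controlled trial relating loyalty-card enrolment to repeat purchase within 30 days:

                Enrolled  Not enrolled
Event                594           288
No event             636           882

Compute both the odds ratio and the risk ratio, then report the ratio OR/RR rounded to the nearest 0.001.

1.458

Reading the table with exposure as columns: a = 594 (Enrolled, case), b = 636 (Enrolled, non-case), c = 288 (Not enrolled, case), d = 882.
OR = (594·882)/(636·288) = 523908/183168 = 2.86026
Risk in exposed = 594/1230 = 0.48293; risk in unexposed = 288/1170 = 0.24615; RR = 1.96189
OR/RR = 2.86026 / 1.96189 = 1.45791
The outcome is not rare, so the OR lies further from 1 than the RR.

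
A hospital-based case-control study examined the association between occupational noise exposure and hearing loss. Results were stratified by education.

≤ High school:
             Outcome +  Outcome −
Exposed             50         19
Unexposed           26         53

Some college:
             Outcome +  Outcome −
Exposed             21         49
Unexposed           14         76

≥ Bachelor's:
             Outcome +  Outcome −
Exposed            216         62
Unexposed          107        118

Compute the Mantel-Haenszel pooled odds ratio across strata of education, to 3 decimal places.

OR_MH = Σ(aᵢdᵢ/nᵢ) / Σ(bᵢcᵢ/nᵢ), where nᵢ is the stratum total.
Stratum 1 (≤ High school): n = 148; a·d/n = 50·53/148 = 17.9054; b·c/n = 19·26/148 = 3.3378
Stratum 2 (Some college): n = 160; a·d/n = 21·76/160 = 9.9750; b·c/n = 49·14/160 = 4.2875
Stratum 3 (≥ Bachelor's): n = 503; a·d/n = 216·118/503 = 50.6720; b·c/n = 62·107/503 = 13.1889
OR_MH = (17.9054 + 9.9750 + 50.6720) / (3.3378 + 4.2875 + 13.1889) = 78.5524 / 20.8142 = 3.77398

3.774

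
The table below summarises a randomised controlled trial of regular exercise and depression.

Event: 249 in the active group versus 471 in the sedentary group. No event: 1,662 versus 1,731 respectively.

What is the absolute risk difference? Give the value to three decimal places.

-0.084

From the description: a = 249, b = 1662, c = 471, d = 1731.
Risk in exposed = 249/1911 = 0.130298; risk in unexposed = 471/2202 = 0.213896.
Risk difference = 0.130298 − 0.213896 = -0.083598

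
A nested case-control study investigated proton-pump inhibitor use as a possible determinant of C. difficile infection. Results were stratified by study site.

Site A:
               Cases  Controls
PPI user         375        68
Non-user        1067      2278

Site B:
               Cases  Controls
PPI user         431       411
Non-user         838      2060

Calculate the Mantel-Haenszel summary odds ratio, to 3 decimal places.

OR_MH = Σ(aᵢdᵢ/nᵢ) / Σ(bᵢcᵢ/nᵢ), where nᵢ is the stratum total.
Stratum 1 (Site A): n = 3788; a·d/n = 375·2278/3788 = 225.5148; b·c/n = 68·1067/3788 = 19.1542
Stratum 2 (Site B): n = 3740; a·d/n = 431·2060/3740 = 237.3957; b·c/n = 411·838/3740 = 92.0904
OR_MH = (225.5148 + 237.3957) / (19.1542 + 92.0904) = 462.9105 / 111.2445 = 4.16120

4.161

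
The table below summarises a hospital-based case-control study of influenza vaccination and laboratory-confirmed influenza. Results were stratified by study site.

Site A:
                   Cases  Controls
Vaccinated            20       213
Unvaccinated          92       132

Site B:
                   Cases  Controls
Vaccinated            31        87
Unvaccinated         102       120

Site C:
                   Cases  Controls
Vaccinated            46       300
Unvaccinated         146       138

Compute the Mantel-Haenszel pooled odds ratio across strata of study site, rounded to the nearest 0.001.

OR_MH = Σ(aᵢdᵢ/nᵢ) / Σ(bᵢcᵢ/nᵢ), where nᵢ is the stratum total.
Stratum 1 (Site A): n = 457; a·d/n = 20·132/457 = 5.7768; b·c/n = 213·92/457 = 42.8796
Stratum 2 (Site B): n = 340; a·d/n = 31·120/340 = 10.9412; b·c/n = 87·102/340 = 26.1000
Stratum 3 (Site C): n = 630; a·d/n = 46·138/630 = 10.0762; b·c/n = 300·146/630 = 69.5238
OR_MH = (5.7768 + 10.9412 + 10.0762) / (42.8796 + 26.1000 + 69.5238) = 26.7942 / 138.5035 = 0.19345

0.193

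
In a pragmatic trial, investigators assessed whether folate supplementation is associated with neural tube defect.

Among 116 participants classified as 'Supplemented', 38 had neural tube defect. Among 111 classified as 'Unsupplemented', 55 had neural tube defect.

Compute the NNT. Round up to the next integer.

6

Risk in treated group = 38/116 = 0.32759; risk in control = 55/111 = 0.49550.
Absolute risk reduction = 0.49550 − 0.32759 = 0.16791
NNT = 1 / ARR = 1 / 0.16791 = 5.956 → round up → 6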